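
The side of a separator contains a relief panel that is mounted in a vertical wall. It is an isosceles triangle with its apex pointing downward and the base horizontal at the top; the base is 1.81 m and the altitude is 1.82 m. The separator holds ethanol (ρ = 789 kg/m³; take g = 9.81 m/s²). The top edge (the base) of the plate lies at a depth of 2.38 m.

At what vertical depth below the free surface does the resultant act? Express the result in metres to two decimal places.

γ = ρg = 789 × 9.81 / 1000 = 7.74009 kN/m³.
With the apex down, the centroid sits h/3 = 1.82/3 = 0.606667 m below the base (the top edge), so the centroid depth is h_c = 2.38 + 0.606667 = 2.98667 m.
A = ½ × 1.81 × 1.82 = 1.6471 m².
Resultant F = γ·h_c·A = 7.74009 × 2.98667 × 1.6471 = 38.0762 kN.
I_c = b·h³/36 = 1.81 × 1.82³/36 = 0.303103 m⁴.
Centre of pressure: y_p = y_c + I_c/(y_c·A) = 2.98667 + 0.303103/(2.98667 × 1.6471) = 2.98667 + 0.0616145 = 3.04828 m along the plane.

h_p = 3.05 m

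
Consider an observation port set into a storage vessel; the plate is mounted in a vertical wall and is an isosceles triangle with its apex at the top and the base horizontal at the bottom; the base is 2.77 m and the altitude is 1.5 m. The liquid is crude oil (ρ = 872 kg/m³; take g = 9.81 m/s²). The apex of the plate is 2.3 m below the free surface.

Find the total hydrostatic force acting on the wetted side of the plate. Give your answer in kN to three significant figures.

γ = ρg = 872 × 9.81 / 1000 = 8.55432 kN/m³.
With the apex up, the centroid sits 2h/3 = 2 × 1.5/3 = 1 m below the apex, so the centroid depth is h_c = 2.3 + 1 = 3.3 m.
A = ½ × 2.77 × 1.5 = 2.0775 m².
Resultant F = γ·h_c·A = 8.55432 × 3.3 × 2.0775 = 58.6463 kN.

F ≈ 58.6 kN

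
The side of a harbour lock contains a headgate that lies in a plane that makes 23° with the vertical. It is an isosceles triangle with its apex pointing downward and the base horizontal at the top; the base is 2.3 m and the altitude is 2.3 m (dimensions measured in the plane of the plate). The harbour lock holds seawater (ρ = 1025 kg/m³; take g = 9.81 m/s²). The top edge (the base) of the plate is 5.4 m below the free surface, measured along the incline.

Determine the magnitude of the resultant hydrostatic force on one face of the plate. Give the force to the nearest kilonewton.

γ = ρg = 1025 × 9.81 / 1000 = 10.05525 kN/m³.
The plate makes 23° with the vertical, i.e. θ = 90° − 23° = 67° to the horizontal. Measuring y along the incline from the free-surface line, vertical depth h = y·sinθ with sinθ = 0.920505.
With the apex down, the centroid sits h/3 = 2.3/3 = 0.766667 m below the base (the top edge), so y_c = 5.4 + 0.766667 = 6.16667 m and h_c = 6.16667 × 0.920505 = 5.67645 m.
A = ½ × 2.3 × 2.3 = 2.645 m².
Resultant F = γ·h_c·A = 10.05525 × 5.67645 × 2.645 = 150.972 kN.

F ≈ 151 kN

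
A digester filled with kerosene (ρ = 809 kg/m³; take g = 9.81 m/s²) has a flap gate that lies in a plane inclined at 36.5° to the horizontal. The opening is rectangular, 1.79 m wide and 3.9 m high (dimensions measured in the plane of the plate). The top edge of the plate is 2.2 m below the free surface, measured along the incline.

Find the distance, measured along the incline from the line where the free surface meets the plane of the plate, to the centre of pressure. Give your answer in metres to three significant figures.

γ = ρg = 809 × 9.81 / 1000 = 7.93629 kN/m³.
Let θ = 36.5° be the plate's angle to the horizontal; measure y along the incline from where the plane meets the free surface. Vertical depth h = y·sinθ with sinθ = 0.594823.
The centroid lies 3.9/2 = 1.95 m below the top edge, so y_c = 2.2 + 1.95 = 4.15 m and h_c = 4.15 × 0.594823 = 2.46852 m.
A = 1.79 × 3.9 = 6.981 m².
Resultant F = γ·h_c·A = 7.93629 × 2.46852 × 6.981 = 136.764 kN.
I_c = b·h³/12 = 1.79 × 3.9³/12 = 8.84842 m⁴.
Centre of pressure: y_p = y_c + I_c/(y_c·A) = 4.15 + 8.84842/(4.15 × 6.981) = 4.15 + 0.305422 = 4.45542 m along the plane.

y_p = 4.46 m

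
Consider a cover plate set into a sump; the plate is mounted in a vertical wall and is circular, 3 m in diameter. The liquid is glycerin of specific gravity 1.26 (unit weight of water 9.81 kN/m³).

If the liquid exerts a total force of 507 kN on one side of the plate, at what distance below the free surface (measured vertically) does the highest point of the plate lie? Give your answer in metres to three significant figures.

γ = 1.26 × 9.81 = 12.3606 kN/m³.
A = π(1.5)² = 7.06858 m².
From F = γ·h_c·A, the centroid depth is h_c = 507/(12.3606 × 7.06858) = 5.80278 m.
The centroid is at the centre, 1.5 m below the top of the plate, so the highest point sits at h_top = 5.80278 − 1.5 = 4.30278 m below the surface.

d_top ≈ 4.30 m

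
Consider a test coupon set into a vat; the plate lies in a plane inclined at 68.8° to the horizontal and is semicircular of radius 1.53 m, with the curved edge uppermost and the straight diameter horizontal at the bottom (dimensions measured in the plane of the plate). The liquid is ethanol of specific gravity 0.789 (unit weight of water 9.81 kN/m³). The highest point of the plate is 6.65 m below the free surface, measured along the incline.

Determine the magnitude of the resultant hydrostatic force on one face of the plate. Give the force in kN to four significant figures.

γ = 0.789 × 9.81 = 7.74009 kN/m³.
Let θ = 68.8° be the plate's angle to the horizontal; measure y along the incline from where the plane meets the free surface. Vertical depth h = y·sinθ with sinθ = 0.932324.
The centroid lies 4r/(3π) = 0.649352 m above the diameter, so r − 4r/(3π) = 1.53 − 0.649352 = 0.880648 m below the topmost point, so y_c = 6.65 + 0.880648 = 7.53065 m and h_c = 7.53065 × 0.932324 = 7.02101 m.
A = πr²/2 = π × 1.53²/2 = 3.67708 m².
Resultant F = γ·h_c·A = 7.74009 × 7.02101 × 3.67708 = 199.824 kN.

F ≈ 199.8 kN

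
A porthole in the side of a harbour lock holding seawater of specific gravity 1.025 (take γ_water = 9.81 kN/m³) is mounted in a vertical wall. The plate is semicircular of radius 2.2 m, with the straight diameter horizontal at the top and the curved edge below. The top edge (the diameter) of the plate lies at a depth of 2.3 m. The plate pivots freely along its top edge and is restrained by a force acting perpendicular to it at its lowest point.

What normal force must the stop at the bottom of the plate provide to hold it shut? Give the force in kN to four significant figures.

P ≈ 116.7 kN

γ = 1.025 × 9.81 = 10.05525 kN/m³.
The centroid of a semicircle lies 4r/(3π) = 0.933709 m from the diameter, here below the top edge, so the centroid depth is h_c = 2.3 + 0.933709 = 3.23371 m.
A = πr²/2 = π × 2.2²/2 = 7.60265 m².
Resultant F = γ·h_c·A = 10.05525 × 3.23371 × 7.60265 = 247.206 kN.
I_c = (π/8 − 8/(9π))·r⁴ = 0.109757 × 2.2⁴ = 2.57112 m⁴.
Centre of pressure: y_p = y_c + I_c/(y_c·A) = 3.23371 + 2.57112/(3.23371 × 7.60265) = 3.23371 + 0.104582 = 3.33829 m along the plane.
The resultant acts 0.933709 + 0.104582 = 1.03829 m (along the plate) below the hinge at the top edge, so the moment about the hinge is M = F × 1.03829 = 247.206 × 1.03829 = 256.672 kN·m.
A normal force at the bottom, 2.2 m from the hinge, must supply this moment: P = 256.672/2.2 = 116.669 kN.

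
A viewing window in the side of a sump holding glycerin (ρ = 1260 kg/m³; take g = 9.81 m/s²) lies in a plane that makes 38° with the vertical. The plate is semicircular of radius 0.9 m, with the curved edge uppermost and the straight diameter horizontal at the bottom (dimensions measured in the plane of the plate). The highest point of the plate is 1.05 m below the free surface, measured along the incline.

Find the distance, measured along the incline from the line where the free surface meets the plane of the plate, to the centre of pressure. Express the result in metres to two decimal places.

y_p = 1.60 m

γ = ρg = 1260 × 9.81 / 1000 = 12.3606 kN/m³.
The plate makes 38° with the vertical, i.e. θ = 90° − 38° = 52° to the horizontal. Measuring y along the incline from the free-surface line, vertical depth h = y·sinθ with sinθ = 0.788011.
The centroid lies 4r/(3π) = 0.381972 m above the diameter, so r − 4r/(3π) = 0.9 − 0.381972 = 0.518028 m below the topmost point, so y_c = 1.05 + 0.518028 = 1.56803 m and h_c = 1.56803 × 0.788011 = 1.23562 m.
A = πr²/2 = π × 0.9²/2 = 1.27235 m².
Resultant F = γ·h_c·A = 12.3606 × 1.23562 × 1.27235 = 19.4326 kN.
I_c = (π/8 − 8/(9π))·r⁴ = 0.109757 × 0.9⁴ = 0.0720116 m⁴.
Centre of pressure: y_p = y_c + I_c/(y_c·A) = 1.56803 + 0.0720116/(1.56803 × 1.27235) = 1.56803 + 0.0360945 = 1.60412 m along the plane.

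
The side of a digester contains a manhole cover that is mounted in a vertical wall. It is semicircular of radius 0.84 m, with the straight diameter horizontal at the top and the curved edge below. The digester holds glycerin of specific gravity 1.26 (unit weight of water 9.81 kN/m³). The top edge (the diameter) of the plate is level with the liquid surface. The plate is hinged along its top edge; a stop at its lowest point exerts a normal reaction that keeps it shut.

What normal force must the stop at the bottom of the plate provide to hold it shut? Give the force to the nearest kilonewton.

P ≈ 3 kN

γ = 1.26 × 9.81 = 12.3606 kN/m³.
The centroid of a semicircle lies 4r/(3π) = 0.356507 m from the diameter, here below the top edge, so the centroid depth is h_c = 0.356507 m.
A = πr²/2 = π × 0.84²/2 = 1.10835 m².
Resultant F = γ·h_c·A = 12.3606 × 0.356507 × 1.10835 = 4.8841 kN.
I_c = (π/8 − 8/(9π))·r⁴ = 0.109757 × 0.84⁴ = 0.0546449 m⁴.
Centre of pressure: y_p = y_c + I_c/(y_c·A) = 0.356507 + 0.0546449/(0.356507 × 1.10835) = 0.356507 + 0.138294 = 0.494801 m along the plane.
The resultant acts 0.356507 + 0.138294 = 0.494801 m (along the plate) below the hinge at the top edge, so the moment about the hinge is M = F × 0.494801 = 4.8841 × 0.494801 = 2.41666 kN·m.
A normal force at the bottom, 0.84 m from the hinge, must supply this moment: P = 2.41666/0.84 = 2.87698 kN.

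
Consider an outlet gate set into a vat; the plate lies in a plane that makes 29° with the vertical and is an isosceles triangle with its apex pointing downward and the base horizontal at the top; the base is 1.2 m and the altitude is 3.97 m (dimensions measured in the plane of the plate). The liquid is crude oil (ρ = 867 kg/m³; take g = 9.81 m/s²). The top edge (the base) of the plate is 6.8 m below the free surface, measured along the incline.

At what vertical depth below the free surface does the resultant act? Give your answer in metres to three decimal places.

h_p = 7.199 m

γ = ρg = 867 × 9.81 / 1000 = 8.50527 kN/m³.
The plate makes 29° with the vertical, i.e. θ = 90° − 29° = 61° to the horizontal. Measuring y along the incline from the free-surface line, vertical depth h = y·sinθ with sinθ = 0.874620.
With the apex down, the centroid sits h/3 = 3.97/3 = 1.32333 m below the base (the top edge), so y_c = 6.8 + 1.32333 = 8.12333 m and h_c = 8.12333 × 0.874620 = 7.10483 m.
A = ½ × 1.2 × 3.97 = 2.382 m².
Resultant F = γ·h_c·A = 8.50527 × 7.10483 × 2.382 = 143.941 kN.
I_c = b·h³/36 = 1.2 × 3.97³/36 = 2.08569 m⁴.
Centre of pressure: y_p = y_c + I_c/(y_c·A) = 8.12333 + 2.08569/(8.12333 × 2.382) = 8.12333 + 0.107789 = 8.23112 m along the plane.
Vertically, h_p = y_p·sinθ = 8.23112 × 0.874620 = 7.1991 m.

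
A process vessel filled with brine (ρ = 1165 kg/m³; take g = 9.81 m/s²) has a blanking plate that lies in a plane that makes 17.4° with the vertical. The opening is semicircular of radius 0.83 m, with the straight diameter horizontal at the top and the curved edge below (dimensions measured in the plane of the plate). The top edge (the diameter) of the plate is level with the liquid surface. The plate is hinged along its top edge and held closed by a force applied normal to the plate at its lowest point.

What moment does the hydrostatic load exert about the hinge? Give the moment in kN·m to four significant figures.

M ≈ 2.032 kN·m

γ = ρg = 1165 × 9.81 / 1000 = 11.42865 kN/m³.
The plate makes 17.4° with the vertical, i.e. θ = 90° − 17.4° = 72.6° to the horizontal. Measuring y along the incline from the free-surface line, vertical depth h = y·sinθ with sinθ = 0.954240.
The centroid of a semicircle lies 4r/(3π) = 0.352263 m from the diameter, here below the top edge, so y_c = 0.352263 m and h_c = 0.352263 × 0.954240 = 0.336143 m.
A = πr²/2 = π × 0.83²/2 = 1.08212 m².
Resultant F = γ·h_c·A = 11.42865 × 0.336143 × 1.08212 = 4.15714 kN.
I_c = (π/8 − 8/(9π))·r⁴ = 0.109757 × 0.83⁴ = 0.0520888 m⁴.
Centre of pressure: y_p = y_c + I_c/(y_c·A) = 0.352263 + 0.0520888/(0.352263 × 1.08212) = 0.352263 + 0.136648 = 0.488911 m along the plane.
The resultant acts 0.352263 + 0.136648 = 0.488911 m (along the plate) below the hinge at the top edge, so the moment about the hinge is M = F × 0.488911 = 4.15714 × 0.488911 = 2.03247 kN·m.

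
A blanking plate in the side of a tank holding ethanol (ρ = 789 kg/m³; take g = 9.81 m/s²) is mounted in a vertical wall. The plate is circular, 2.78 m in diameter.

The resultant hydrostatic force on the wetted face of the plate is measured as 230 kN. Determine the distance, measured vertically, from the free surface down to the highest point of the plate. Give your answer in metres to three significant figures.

d_top ≈ 3.51 m

γ = ρg = 789 × 9.81 / 1000 = 7.74009 kN/m³.
A = π(1.39)² = 6.06987 m².
From F = γ·h_c·A, the centroid depth is h_c = 230/(7.74009 × 6.06987) = 4.89556 m.
The centroid is at the centre, 1.39 m below the top of the plate, so the highest point sits at h_top = 4.89556 − 1.39 = 3.50556 m below the surface.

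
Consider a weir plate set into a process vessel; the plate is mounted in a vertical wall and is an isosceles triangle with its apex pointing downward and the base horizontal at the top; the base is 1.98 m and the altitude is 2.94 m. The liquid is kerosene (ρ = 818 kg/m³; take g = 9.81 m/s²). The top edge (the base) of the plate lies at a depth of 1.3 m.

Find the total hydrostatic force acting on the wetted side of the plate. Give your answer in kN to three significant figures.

γ = ρg = 818 × 9.81 / 1000 = 8.02458 kN/m³.
With the apex down, the centroid sits h/3 = 2.94/3 = 0.98 m below the base (the top edge), so the centroid depth is h_c = 1.3 + 0.98 = 2.28 m.
A = ½ × 1.98 × 2.94 = 2.9106 m².
Resultant F = γ·h_c·A = 8.02458 × 2.28 × 2.9106 = 53.2525 kN.

F ≈ 53.3 kN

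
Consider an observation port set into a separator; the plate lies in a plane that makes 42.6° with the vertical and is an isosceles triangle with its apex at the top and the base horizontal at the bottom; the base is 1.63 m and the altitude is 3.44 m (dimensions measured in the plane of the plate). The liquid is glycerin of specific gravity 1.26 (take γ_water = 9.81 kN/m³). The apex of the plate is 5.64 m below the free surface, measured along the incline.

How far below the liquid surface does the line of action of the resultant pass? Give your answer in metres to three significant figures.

h_p = 5.90 m

γ = 1.26 × 9.81 = 12.3606 kN/m³.
The plate makes 42.6° with the vertical, i.e. θ = 90° − 42.6° = 47.4° to the horizontal. Measuring y along the incline from the free-surface line, vertical depth h = y·sinθ with sinθ = 0.736097.
With the apex up, the centroid sits 2h/3 = 2 × 3.44/3 = 2.29333 m below the apex, so y_c = 5.64 + 2.29333 = 7.93333 m and h_c = 7.93333 × 0.736097 = 5.8397 m.
A = ½ × 1.63 × 3.44 = 2.8036 m².
Resultant F = γ·h_c·A = 12.3606 × 5.8397 × 2.8036 = 202.37 kN.
I_c = b·h³/36 = 1.63 × 3.44³/36 = 1.84315 m⁴.
Centre of pressure: y_p = y_c + I_c/(y_c·A) = 7.93333 + 1.84315/(7.93333 × 2.8036) = 7.93333 + 0.0828684 = 8.0162 m along the plane.
Vertically, h_p = y_p·sinθ = 8.0162 × 0.736097 = 5.9007 m.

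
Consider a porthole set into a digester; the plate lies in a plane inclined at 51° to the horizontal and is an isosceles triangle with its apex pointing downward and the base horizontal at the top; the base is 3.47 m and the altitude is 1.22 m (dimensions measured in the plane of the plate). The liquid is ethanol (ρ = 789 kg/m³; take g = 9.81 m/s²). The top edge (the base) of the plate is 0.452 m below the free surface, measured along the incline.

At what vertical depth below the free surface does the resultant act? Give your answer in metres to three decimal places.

h_p = 0.742 m

γ = ρg = 789 × 9.81 / 1000 = 7.74009 kN/m³.
Let θ = 51° be the plate's angle to the horizontal; measure y along the incline from where the plane meets the free surface. Vertical depth h = y·sinθ with sinθ = 0.777146.
With the apex down, the centroid sits h/3 = 1.22/3 = 0.406667 m below the base (the top edge), so y_c = 0.452 + 0.406667 = 0.858667 m and h_c = 0.858667 × 0.777146 = 0.66731 m.
A = ½ × 3.47 × 1.22 = 2.1167 m².
Resultant F = γ·h_c·A = 7.74009 × 0.66731 × 2.1167 = 10.9328 kN.
I_c = b·h³/36 = 3.47 × 1.22³/36 = 0.175028 m⁴.
Centre of pressure: y_p = y_c + I_c/(y_c·A) = 0.858667 + 0.175028/(0.858667 × 2.1167) = 0.858667 + 0.0962994 = 0.954966 m along the plane.
Vertically, h_p = y_p·sinθ = 0.954966 × 0.777146 = 0.742148 m.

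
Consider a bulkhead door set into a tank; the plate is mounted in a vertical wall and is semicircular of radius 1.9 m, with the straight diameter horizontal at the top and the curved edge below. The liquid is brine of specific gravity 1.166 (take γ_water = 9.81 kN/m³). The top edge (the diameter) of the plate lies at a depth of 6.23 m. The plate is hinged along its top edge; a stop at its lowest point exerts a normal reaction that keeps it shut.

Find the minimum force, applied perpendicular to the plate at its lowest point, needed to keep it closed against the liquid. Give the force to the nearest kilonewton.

P ≈ 202 kN

γ = 1.166 × 9.81 = 11.43846 kN/m³.
The centroid of a semicircle lies 4r/(3π) = 0.806385 m from the diameter, here below the top edge, so the centroid depth is h_c = 6.23 + 0.806385 = 7.03639 m.
A = πr²/2 = π × 1.9²/2 = 5.67057 m².
Resultant F = γ·h_c·A = 11.43846 × 7.03639 × 5.67057 = 456.398 kN.
I_c = (π/8 − 8/(9π))·r⁴ = 0.109757 × 1.9⁴ = 1.43036 m⁴.
Centre of pressure: y_p = y_c + I_c/(y_c·A) = 7.03639 + 1.43036/(7.03639 × 5.67057) = 7.03639 + 0.0358483 = 7.07224 m along the plane.
The resultant acts 0.806385 + 0.0358483 = 0.842233 m (along the plate) below the hinge at the top edge, so the moment about the hinge is M = F × 0.842233 = 456.398 × 0.842233 = 384.393 kN·m.
A normal force at the bottom, 1.9 m from the hinge, must supply this moment: P = 384.393/1.9 = 202.312 kN.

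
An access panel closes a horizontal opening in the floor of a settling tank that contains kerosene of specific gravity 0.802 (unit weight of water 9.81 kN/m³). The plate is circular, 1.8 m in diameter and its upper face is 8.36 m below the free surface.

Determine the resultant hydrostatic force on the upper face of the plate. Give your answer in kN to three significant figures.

F ≈ 167 kN

γ = 0.802 × 9.81 = 7.86762 kN/m³.
The plate is horizontal, so pressure is uniform at p = γ·h = 7.86762 × 8.36 = 65.7733 kN/m².
A = π(0.9)² = 2.54469 m².
F = p·A = 65.7733 × 2.54469 = 167.373 kN.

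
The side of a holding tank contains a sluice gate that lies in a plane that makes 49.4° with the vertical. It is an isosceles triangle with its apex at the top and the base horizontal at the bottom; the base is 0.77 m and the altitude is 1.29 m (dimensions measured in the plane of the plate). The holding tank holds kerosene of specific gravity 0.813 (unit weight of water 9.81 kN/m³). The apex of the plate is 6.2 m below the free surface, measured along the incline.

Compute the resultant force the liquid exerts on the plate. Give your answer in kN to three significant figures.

γ = 0.813 × 9.81 = 7.97553 kN/m³.
The plate makes 49.4° with the vertical, i.e. θ = 90° − 49.4° = 40.6° to the horizontal. Measuring y along the incline from the free-surface line, vertical depth h = y·sinθ with sinθ = 0.650774.
With the apex up, the centroid sits 2h/3 = 2 × 1.29/3 = 0.86 m below the apex, so y_c = 6.2 + 0.86 = 7.06 m and h_c = 7.06 × 0.650774 = 4.59446 m.
A = ½ × 0.77 × 1.29 = 0.49665 m².
Resultant F = γ·h_c·A = 7.97553 × 4.59446 × 0.49665 = 18.1989 kN.

F ≈ 18.2 kN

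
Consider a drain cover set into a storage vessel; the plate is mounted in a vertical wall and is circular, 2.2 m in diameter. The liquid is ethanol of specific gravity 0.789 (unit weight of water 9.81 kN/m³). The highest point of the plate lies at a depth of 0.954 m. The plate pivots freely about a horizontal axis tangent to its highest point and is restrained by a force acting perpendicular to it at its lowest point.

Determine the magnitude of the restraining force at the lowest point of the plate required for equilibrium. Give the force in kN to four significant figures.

γ = 0.789 × 9.81 = 7.74009 kN/m³.
The centroid is at the centre, 1.1 m below the top of the plate, so the centroid depth is h_c = 0.954 + 1.1 = 2.054 m.
A = π(1.1)² = 3.80133 m².
Resultant F = γ·h_c·A = 7.74009 × 2.054 × 3.80133 = 60.4341 kN.
I_c = πr⁴/4 = π × 1.1⁴/4 = 1.1499 m⁴.
Centre of pressure: y_p = y_c + I_c/(y_c·A) = 2.054 + 1.1499/(2.054 × 3.80133) = 2.054 + 0.147273 = 2.20127 m along the plane.
The resultant acts 1.1 + 0.147273 = 1.24727 m (along the plate) below the hinge at the top edge, so the moment about the hinge is M = F × 1.24727 = 60.4341 × 1.24727 = 75.3776 kN·m.
A normal force at the bottom, 2.2 m from the hinge, must supply this moment: P = 75.3776/2.2 = 34.2625 kN.

P ≈ 34.26 kN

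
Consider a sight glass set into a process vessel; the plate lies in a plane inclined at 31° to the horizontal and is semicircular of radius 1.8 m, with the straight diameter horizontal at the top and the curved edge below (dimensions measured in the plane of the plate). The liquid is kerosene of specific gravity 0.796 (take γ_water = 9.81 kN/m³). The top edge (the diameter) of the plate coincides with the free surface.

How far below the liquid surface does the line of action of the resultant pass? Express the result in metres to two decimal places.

γ = 0.796 × 9.81 = 7.80876 kN/m³.
Let θ = 31° be the plate's angle to the horizontal; measure y along the incline from where the plane meets the free surface. Vertical depth h = y·sinθ with sinθ = 0.515038.
The centroid of a semicircle lies 4r/(3π) = 0.763944 m from the diameter, here below the top edge, so y_c = 0.763944 m and h_c = 0.763944 × 0.515038 = 0.39346 m.
A = πr²/2 = π × 1.8²/2 = 5.08938 m².
Resultant F = γ·h_c·A = 7.80876 × 0.39346 × 5.08938 = 15.6368 kN.
I_c = (π/8 − 8/(9π))·r⁴ = 0.109757 × 1.8⁴ = 1.15219 m⁴.
Centre of pressure: y_p = y_c + I_c/(y_c·A) = 0.763944 + 1.15219/(0.763944 × 5.08938) = 0.763944 + 0.296345 = 1.06029 m along the plane.
Vertically, h_p = y_p·sinθ = 1.06029 × 0.515038 = 0.54609 m.

h_p = 0.55 m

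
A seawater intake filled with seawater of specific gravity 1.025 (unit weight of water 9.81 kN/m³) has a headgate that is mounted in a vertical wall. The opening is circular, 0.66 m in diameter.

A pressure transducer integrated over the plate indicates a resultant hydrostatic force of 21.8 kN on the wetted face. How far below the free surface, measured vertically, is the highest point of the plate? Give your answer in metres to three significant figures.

γ = 1.025 × 9.81 = 10.05525 kN/m³.
A = π(0.33)² = 0.342119 m².
From F = γ·h_c·A, the centroid depth is h_c = 21.8/(10.05525 × 0.342119) = 6.33704 m.
The centroid is at the centre, 0.33 m below the top of the plate, so the highest point sits at h_top = 6.33704 − 0.33 = 6.00704 m below the surface.

d_top ≈ 6.01 m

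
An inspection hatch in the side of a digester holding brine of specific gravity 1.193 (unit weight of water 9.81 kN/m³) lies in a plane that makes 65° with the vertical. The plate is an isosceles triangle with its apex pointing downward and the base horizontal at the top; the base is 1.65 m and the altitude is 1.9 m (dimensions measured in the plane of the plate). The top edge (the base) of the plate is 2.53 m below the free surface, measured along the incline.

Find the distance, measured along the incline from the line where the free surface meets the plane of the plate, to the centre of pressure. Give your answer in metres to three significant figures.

γ = 1.193 × 9.81 = 11.70333 kN/m³.
The plate makes 65° with the vertical, i.e. θ = 90° − 65° = 25° to the horizontal. Measuring y along the incline from the free-surface line, vertical depth h = y·sinθ with sinθ = 0.422618.
With the apex down, the centroid sits h/3 = 1.9/3 = 0.633333 m below the base (the top edge), so y_c = 2.53 + 0.633333 = 3.16333 m and h_c = 3.16333 × 0.422618 = 1.33688 m.
A = ½ × 1.65 × 1.9 = 1.5675 m².
Resultant F = γ·h_c·A = 11.70333 × 1.33688 × 1.5675 = 24.525 kN.
I_c = b·h³/36 = 1.65 × 1.9³/36 = 0.314371 m⁴.
Centre of pressure: y_p = y_c + I_c/(y_c·A) = 3.16333 + 0.314371/(3.16333 × 1.5675) = 3.16333 + 0.0634002 = 3.22673 m along the plane.

y_p = 3.23 m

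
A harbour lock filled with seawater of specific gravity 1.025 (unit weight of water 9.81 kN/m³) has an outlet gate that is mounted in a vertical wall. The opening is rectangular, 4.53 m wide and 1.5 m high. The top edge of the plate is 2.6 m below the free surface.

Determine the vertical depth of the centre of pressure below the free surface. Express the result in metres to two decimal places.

h_p = 3.41 m

γ = 1.025 × 9.81 = 10.05525 kN/m³.
The centroid lies 1.5/2 = 0.75 m below the top edge, so the centroid depth is h_c = 2.6 + 0.75 = 3.35 m.
A = 4.53 × 1.5 = 6.795 m².
Resultant F = γ·h_c·A = 10.05525 × 3.35 × 6.795 = 228.89 kN.
I_c = b·h³/12 = 4.53 × 1.5³/12 = 1.27406 m⁴.
Centre of pressure: y_p = y_c + I_c/(y_c·A) = 3.35 + 1.27406/(3.35 × 6.795) = 3.35 + 0.05597 = 3.40597 m along the plane.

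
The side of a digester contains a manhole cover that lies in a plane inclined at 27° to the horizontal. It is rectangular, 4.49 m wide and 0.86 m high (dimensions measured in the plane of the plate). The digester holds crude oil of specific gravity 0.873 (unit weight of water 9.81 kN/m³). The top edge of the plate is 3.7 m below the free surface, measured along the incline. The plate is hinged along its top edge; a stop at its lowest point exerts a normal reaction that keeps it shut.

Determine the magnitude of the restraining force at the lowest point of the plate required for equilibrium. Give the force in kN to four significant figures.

P ≈ 32.08 kN

γ = 0.873 × 9.81 = 8.56413 kN/m³.
Let θ = 27° be the plate's angle to the horizontal; measure y along the incline from where the plane meets the free surface. Vertical depth h = y·sinθ with sinθ = 0.453990.
The centroid lies 0.86/2 = 0.43 m below the top edge, so y_c = 3.7 + 0.43 = 4.13 m and h_c = 4.13 × 0.453990 = 1.87498 m.
A = 4.49 × 0.86 = 3.8614 m².
Resultant F = γ·h_c·A = 8.56413 × 1.87498 × 3.8614 = 62.0047 kN.
I_c = b·h³/12 = 4.49 × 0.86³/12 = 0.237991 m⁴.
Centre of pressure: y_p = y_c + I_c/(y_c·A) = 4.13 + 0.237991/(4.13 × 3.8614) = 4.13 + 0.0149233 = 4.14492 m along the plane.
The resultant acts 0.43 + 0.0149233 = 0.444923 m (along the plate) below the hinge at the top edge, so the moment about the hinge is M = F × 0.444923 = 62.0047 × 0.444923 = 27.5873 kN·m.
A normal force at the bottom, 0.86 m from the hinge, must supply this moment: P = 27.5873/0.86 = 32.0783 kN.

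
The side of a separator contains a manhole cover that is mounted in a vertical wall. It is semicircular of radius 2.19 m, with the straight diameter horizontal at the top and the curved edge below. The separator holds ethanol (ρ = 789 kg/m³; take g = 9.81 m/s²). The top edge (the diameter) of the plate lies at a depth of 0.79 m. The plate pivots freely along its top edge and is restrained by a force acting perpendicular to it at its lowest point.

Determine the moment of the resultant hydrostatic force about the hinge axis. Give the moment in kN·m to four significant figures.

M ≈ 112.7 kN·m

γ = ρg = 789 × 9.81 / 1000 = 7.74009 kN/m³.
The centroid of a semicircle lies 4r/(3π) = 0.929465 m from the diameter, here below the top edge, so the centroid depth is h_c = 0.79 + 0.929465 = 1.71947 m.
A = πr²/2 = π × 2.19²/2 = 7.5337 m².
Resultant F = γ·h_c·A = 7.74009 × 1.71947 × 7.5337 = 100.265 kN.
I_c = (π/8 − 8/(9π))·r⁴ = 0.109757 × 2.19⁴ = 2.52469 m⁴.
Centre of pressure: y_p = y_c + I_c/(y_c·A) = 1.71947 + 2.52469/(1.71947 × 7.5337) = 1.71947 + 0.194897 = 1.91437 m along the plane.
The resultant acts 0.929465 + 0.194897 = 1.12436 m (along the plate) below the hinge at the top edge, so the moment about the hinge is M = F × 1.12436 = 100.265 × 1.12436 = 112.734 kN·m.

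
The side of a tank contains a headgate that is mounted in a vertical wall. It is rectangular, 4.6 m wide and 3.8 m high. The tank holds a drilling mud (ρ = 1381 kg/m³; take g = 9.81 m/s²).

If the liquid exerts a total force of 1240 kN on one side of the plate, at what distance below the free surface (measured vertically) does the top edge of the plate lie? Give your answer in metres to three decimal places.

γ = ρg = 1381 × 9.81 / 1000 = 13.54761 kN/m³.
A = 4.6 × 3.8 = 17.48 m².
From F = γ·h_c·A, the centroid depth is h_c = 1240/(13.54761 × 17.48) = 5.23622 m.
The centroid lies 3.8/2 = 1.9 m below the top edge, so the top edge sits at h_top = 5.23622 − 1.9 = 3.33622 m below the surface.

d_top ≈ 3.336 m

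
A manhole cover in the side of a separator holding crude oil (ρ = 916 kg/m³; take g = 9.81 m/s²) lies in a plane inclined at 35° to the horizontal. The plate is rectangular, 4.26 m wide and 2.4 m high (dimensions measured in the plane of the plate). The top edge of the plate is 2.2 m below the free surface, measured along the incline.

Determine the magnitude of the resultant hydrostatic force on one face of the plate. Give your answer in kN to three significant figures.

γ = ρg = 916 × 9.81 / 1000 = 8.98596 kN/m³.
Let θ = 35° be the plate's angle to the horizontal; measure y along the incline from where the plane meets the free surface. Vertical depth h = y·sinθ with sinθ = 0.573576.
The centroid lies 2.4/2 = 1.2 m below the top edge, so y_c = 2.2 + 1.2 = 3.4 m and h_c = 3.4 × 0.573576 = 1.95016 m.
A = 4.26 × 2.4 = 10.224 m².
Resultant F = γ·h_c·A = 8.98596 × 1.95016 × 10.224 = 179.166 kN.

F ≈ 179 kN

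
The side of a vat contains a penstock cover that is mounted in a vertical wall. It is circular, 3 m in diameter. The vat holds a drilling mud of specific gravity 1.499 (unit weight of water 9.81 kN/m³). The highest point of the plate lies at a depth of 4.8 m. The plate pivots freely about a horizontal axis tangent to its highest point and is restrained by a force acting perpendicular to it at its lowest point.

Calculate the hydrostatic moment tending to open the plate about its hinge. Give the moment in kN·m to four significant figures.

M ≈ 1041 kN·m

γ = 1.499 × 9.81 = 14.70519 kN/m³.
The centroid is at the centre, 1.5 m below the top of the plate, so the centroid depth is h_c = 4.8 + 1.5 = 6.3 m.
A = π(1.5)² = 7.06858 m².
Resultant F = γ·h_c·A = 14.70519 × 6.3 × 7.06858 = 654.852 kN.
I_c = πr⁴/4 = π × 1.5⁴/4 = 3.97608 m⁴.
Centre of pressure: y_p = y_c + I_c/(y_c·A) = 6.3 + 3.97608/(6.3 × 7.06858) = 6.3 + 0.0892858 = 6.38929 m along the plane.
The resultant acts 1.5 + 0.0892858 = 1.58929 m (along the plate) below the hinge at the top edge, so the moment about the hinge is M = F × 1.58929 = 654.852 × 1.58929 = 1040.75 kN·m.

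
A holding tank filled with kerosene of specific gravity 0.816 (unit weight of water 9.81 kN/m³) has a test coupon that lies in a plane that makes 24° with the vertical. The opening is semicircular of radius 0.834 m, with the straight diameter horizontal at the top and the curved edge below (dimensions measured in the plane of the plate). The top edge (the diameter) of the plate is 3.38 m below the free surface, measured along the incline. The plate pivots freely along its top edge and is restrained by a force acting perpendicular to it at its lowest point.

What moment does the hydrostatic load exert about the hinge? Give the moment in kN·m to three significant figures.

M ≈ 10.9 kN·m

γ = 0.816 × 9.81 = 8.00496 kN/m³.
The plate makes 24° with the vertical, i.e. θ = 90° − 24° = 66° to the horizontal. Measuring y along the incline from the free-surface line, vertical depth h = y·sinθ with sinθ = 0.913545.
The centroid of a semicircle lies 4r/(3π) = 0.353961 m from the diameter, here below the top edge, so y_c = 3.38 + 0.353961 = 3.73396 m and h_c = 3.73396 × 0.913545 = 3.41114 m.
A = πr²/2 = π × 0.834²/2 = 1.09258 m².
Resultant F = γ·h_c·A = 8.00496 × 3.41114 × 1.09258 = 29.834 kN.
I_c = (π/8 − 8/(9π))·r⁴ = 0.109757 × 0.834⁴ = 0.0531002 m⁴.
Centre of pressure: y_p = y_c + I_c/(y_c·A) = 3.73396 + 0.0531002/(3.73396 × 1.09258) = 3.73396 + 0.0130159 = 3.74698 m along the plane.
The resultant acts 0.353961 + 0.0130159 = 0.366977 m (along the plate) below the hinge at the top edge, so the moment about the hinge is M = F × 0.366977 = 29.834 × 0.366977 = 10.9484 kN·m.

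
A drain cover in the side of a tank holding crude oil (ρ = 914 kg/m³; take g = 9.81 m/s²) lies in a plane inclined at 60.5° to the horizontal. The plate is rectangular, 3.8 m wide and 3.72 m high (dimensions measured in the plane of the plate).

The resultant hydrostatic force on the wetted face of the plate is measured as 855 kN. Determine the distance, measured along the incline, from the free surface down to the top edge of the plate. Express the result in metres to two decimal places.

y_top ≈ 5.89 m

γ = ρg = 914 × 9.81 / 1000 = 8.96634 kN/m³.
A = 3.8 × 3.72 = 14.136 m².
From F = γ·h_c·A, the centroid depth is h_c = 855/(8.96634 × 14.136) = 6.74566 m.
Let θ = 60.5° be the plate's angle to the horizontal; measure y along the incline from where the plane meets the free surface. Vertical depth h = y·sinθ with sinθ = 0.870356.
Along the incline, y_c = h_c/sinθ = 6.74566/0.870356 = 7.75046 m.
The centroid lies 3.72/2 = 1.86 m below the top edge, so the top edge sits at y_top = 7.75046 − 1.86 = 5.89046 m along the incline.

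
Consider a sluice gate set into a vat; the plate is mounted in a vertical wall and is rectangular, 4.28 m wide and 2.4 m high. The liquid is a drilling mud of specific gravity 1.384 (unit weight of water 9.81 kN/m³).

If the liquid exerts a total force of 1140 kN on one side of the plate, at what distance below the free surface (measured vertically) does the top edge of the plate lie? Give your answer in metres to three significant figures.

γ = 1.384 × 9.81 = 13.57704 kN/m³.
A = 4.28 × 2.4 = 10.272 m².
From F = γ·h_c·A, the centroid depth is h_c = 1140/(13.57704 × 10.272) = 8.17419 m.
The centroid lies 2.4/2 = 1.2 m below the top edge, so the top edge sits at h_top = 8.17419 − 1.2 = 6.97419 m below the surface.

d_top ≈ 6.97 m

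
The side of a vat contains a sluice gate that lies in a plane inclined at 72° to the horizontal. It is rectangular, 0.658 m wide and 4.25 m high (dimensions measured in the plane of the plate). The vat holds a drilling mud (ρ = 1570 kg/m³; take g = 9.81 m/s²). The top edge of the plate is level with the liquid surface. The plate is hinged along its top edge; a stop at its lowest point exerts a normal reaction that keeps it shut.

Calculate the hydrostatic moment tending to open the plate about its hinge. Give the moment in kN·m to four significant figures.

M ≈ 246.6 kN·m

γ = ρg = 1570 × 9.81 / 1000 = 15.4017 kN/m³.
Let θ = 72° be the plate's angle to the horizontal; measure y along the incline from where the plane meets the free surface. Vertical depth h = y·sinθ with sinθ = 0.951057.
The centroid lies 4.25/2 = 2.125 m below the top edge, so y_c = 2.125 m and h_c = 2.125 × 0.951057 = 2.021 m.
A = 0.658 × 4.25 = 2.7965 m².
Resultant F = γ·h_c·A = 15.4017 × 2.021 × 2.7965 = 87.0462 kN.
I_c = b·h³/12 = 0.658 × 4.25³/12 = 4.20932 m⁴.
Centre of pressure: y_p = y_c + I_c/(y_c·A) = 2.125 + 4.20932/(2.125 × 2.7965) = 2.125 + 0.708334 = 2.83333 m along the plane.
The resultant acts 2.125 + 0.708334 = 2.83333 m (along the plate) below the hinge at the top edge, so the moment about the hinge is M = F × 2.83333 = 87.0462 × 2.83333 = 246.631 kN·m.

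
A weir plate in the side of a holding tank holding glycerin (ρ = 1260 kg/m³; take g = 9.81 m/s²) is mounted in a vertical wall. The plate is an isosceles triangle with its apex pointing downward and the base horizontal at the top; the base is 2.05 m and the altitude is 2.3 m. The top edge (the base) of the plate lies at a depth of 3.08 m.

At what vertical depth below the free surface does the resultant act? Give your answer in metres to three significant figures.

γ = ρg = 1260 × 9.81 / 1000 = 12.3606 kN/m³.
With the apex down, the centroid sits h/3 = 2.3/3 = 0.766667 m below the base (the top edge), so the centroid depth is h_c = 3.08 + 0.766667 = 3.84667 m.
A = ½ × 2.05 × 2.3 = 2.3575 m².
Resultant F = γ·h_c·A = 12.3606 × 3.84667 × 2.3575 = 112.092 kN.
I_c = b·h³/36 = 2.05 × 2.3³/36 = 0.692843 m⁴.
Centre of pressure: y_p = y_c + I_c/(y_c·A) = 3.84667 + 0.692843/(3.84667 × 2.3575) = 3.84667 + 0.0764009 = 3.92307 m along the plane.

h_p = 3.92 m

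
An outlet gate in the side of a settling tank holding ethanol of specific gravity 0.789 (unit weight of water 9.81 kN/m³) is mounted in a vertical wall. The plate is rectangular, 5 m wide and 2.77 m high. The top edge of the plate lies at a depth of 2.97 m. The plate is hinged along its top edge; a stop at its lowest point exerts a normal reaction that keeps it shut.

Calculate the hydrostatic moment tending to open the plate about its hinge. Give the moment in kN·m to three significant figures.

M ≈ 715 kN·m

γ = 0.789 × 9.81 = 7.74009 kN/m³.
The centroid lies 2.77/2 = 1.385 m below the top edge, so the centroid depth is h_c = 2.97 + 1.385 = 4.355 m.
A = 5 × 2.77 = 13.85 m².
Resultant F = γ·h_c·A = 7.74009 × 4.355 × 13.85 = 466.857 kN.
I_c = b·h³/12 = 5 × 2.77³/12 = 8.85581 m⁴.
Centre of pressure: y_p = y_c + I_c/(y_c·A) = 4.355 + 8.85581/(4.355 × 13.85) = 4.355 + 0.146822 = 4.50182 m along the plane.
The resultant acts 1.385 + 0.146822 = 1.53182 m (along the plate) below the hinge at the top edge, so the moment about the hinge is M = F × 1.53182 = 466.857 × 1.53182 = 715.141 kN·m.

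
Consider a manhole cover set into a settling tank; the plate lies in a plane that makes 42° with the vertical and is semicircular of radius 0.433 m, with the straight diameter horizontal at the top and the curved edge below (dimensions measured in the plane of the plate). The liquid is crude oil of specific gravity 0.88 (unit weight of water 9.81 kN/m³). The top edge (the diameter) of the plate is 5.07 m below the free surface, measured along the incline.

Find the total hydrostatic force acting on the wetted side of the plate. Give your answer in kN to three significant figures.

F ≈ 9.93 kN

γ = 0.88 × 9.81 = 8.6328 kN/m³.
The plate makes 42° with the vertical, i.e. θ = 90° − 42° = 48° to the horizontal. Measuring y along the incline from the free-surface line, vertical depth h = y·sinθ with sinθ = 0.743145.
The centroid of a semicircle lies 4r/(3π) = 0.183771 m from the diameter, here below the top edge, so y_c = 5.07 + 0.183771 = 5.25377 m and h_c = 5.25377 × 0.743145 = 3.90431 m.
A = πr²/2 = π × 0.433²/2 = 0.294507 m².
Resultant F = γ·h_c·A = 8.6328 × 3.90431 × 0.294507 = 9.9264 kN.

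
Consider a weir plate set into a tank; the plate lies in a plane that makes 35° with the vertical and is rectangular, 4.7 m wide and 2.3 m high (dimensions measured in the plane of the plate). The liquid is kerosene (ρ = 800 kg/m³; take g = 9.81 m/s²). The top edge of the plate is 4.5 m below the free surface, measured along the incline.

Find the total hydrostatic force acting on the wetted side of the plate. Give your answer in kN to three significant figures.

γ = ρg = 800 × 9.81 / 1000 = 7.848 kN/m³.
The plate makes 35° with the vertical, i.e. θ = 90° − 35° = 55° to the horizontal. Measuring y along the incline from the free-surface line, vertical depth h = y·sinθ with sinθ = 0.819152.
The centroid lies 2.3/2 = 1.15 m below the top edge, so y_c = 4.5 + 1.15 = 5.65 m and h_c = 5.65 × 0.819152 = 4.62821 m.
A = 4.7 × 2.3 = 10.81 m².
Resultant F = γ·h_c·A = 7.848 × 4.62821 × 10.81 = 392.643 kN.

F ≈ 393 kN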